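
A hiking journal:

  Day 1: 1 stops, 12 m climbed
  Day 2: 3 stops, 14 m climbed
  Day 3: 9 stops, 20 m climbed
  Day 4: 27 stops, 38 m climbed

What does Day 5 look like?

81 stops, 92 m climbed

Stops: ×3 each step, so 1, 3, 9, 27 → 81.
M climbed: always 11 more than the stops; 12, 14, 20, 38 → 92.
Combining the parts gives 81 stops, 92 m climbed.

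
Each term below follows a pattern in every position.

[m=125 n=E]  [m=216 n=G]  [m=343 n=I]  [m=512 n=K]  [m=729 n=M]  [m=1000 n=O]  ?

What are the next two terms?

[m=1331 n=Q], [m=1728 n=S]

M — perfect cubes: 5³, 6³, 7³, …: 125, 216, 343, 512, 729, 1000 → 1331 → 1728.
N: letters move forward 2 places in the alphabet, so E, G, I, K, M, O → Q → S.
Putting the parts together: [m=1331 n=Q] and then [m=1728 n=S].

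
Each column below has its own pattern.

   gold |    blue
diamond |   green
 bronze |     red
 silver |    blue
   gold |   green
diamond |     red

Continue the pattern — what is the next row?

bronze  blue

Rank — repeats gold → diamond → bronze → silver: gold, diamond, bronze, silver, gold, diamond → bronze.
For the colour, repeats blue → green → red: blue, green, red, blue, green, red → blue.
Combining the parts gives bronze  blue.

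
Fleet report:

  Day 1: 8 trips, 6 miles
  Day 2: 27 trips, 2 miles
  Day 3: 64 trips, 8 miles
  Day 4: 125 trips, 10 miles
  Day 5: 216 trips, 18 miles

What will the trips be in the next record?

For the trips, perfect cubes: 2³, 3³, 4³, …: 8, 27, 64, 125, 216 → 343.

343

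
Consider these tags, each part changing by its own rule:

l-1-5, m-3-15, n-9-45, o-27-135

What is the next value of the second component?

81

For the second component, ×3 each step: 1, 3, 9, 27 → 81.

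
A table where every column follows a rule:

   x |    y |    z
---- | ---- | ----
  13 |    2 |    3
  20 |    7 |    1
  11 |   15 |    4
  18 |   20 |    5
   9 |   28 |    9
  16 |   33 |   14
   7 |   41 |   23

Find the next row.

14  46  37

For the column x, alternating steps +7, −9, +7, −9, …: 13, 20, 11, 18, 9, 16, 7 → 14.
Column y goes 2, 7, 15, 20, 28, 33, 41 → 46 (alternating steps +5, +8, +5, +8, …).
For the column z, each term is the sum of the two before it: 3, 1, 4, 5, 9, 14, 23 → 37.
Combining the parts gives 14  46  37.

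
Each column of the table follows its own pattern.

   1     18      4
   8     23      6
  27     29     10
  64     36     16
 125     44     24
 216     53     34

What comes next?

343  63  46

First component goes 1, 8, 27, 64, 125, 216 → 343 (perfect cubes: 1³, 2³, 3³, …).
Second component: 18, 23, 29, 36, 44, 53 → 63 (differences are 5, 6, 7, … (increasing by 1 each time)).
Third component — differences are 2, 4, 6, … (increasing by 2 each time): 4, 6, 10, 16, 24, 34 → 46.
So the next row is 343  63  46.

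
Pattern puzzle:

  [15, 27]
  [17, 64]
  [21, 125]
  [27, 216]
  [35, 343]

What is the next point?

[45, 512]

First coordinate: 15, 17, 21, 27, 35 → 45 (differences are 2, 4, 6, … (increasing by 2 each time)).
Second coordinate: perfect cubes: 3³, 4³, 5³, …, so 27, 64, 125, 216, 343 → 512.
Combining the parts gives [45, 512].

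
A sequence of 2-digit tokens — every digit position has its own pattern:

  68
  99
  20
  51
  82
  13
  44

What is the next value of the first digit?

First digit: 6, 9, 2, 5, 8, 1, 4 → 7 (+3 each step, mod 10).
Second digit: +1 each step, mod 10; 8, 9, 0, 1, 2, 3, 4 → 5.

7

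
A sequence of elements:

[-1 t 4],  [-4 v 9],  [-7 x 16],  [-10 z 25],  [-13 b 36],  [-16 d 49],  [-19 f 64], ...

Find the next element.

[-22 h 81]

First entry — −3 each step: -1, -4, -7, -10, -13, -16, -19 → -22.
Letter: t, v, x, z, b, d, f → h (letters move forward 2 places in the alphabet, wrapping Z→A).
For the third entry, perfect squares: 2², 3², 4², …: 4, 9, 16, 25, 36, 49, 64 → 81.
Putting it together: [-22 h 81].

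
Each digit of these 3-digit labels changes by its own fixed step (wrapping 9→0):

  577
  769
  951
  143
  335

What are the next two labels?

527 then 719

First digit: +2 each step, mod 10; 5, 7, 9, 1, 3 → 5 → 7.
Second digit: 7, 6, 5, 4, 3 → 2 → 1 (−1 each step, mod 10).
For the third digit, +2 each step, mod 10: 7, 9, 1, 3, 5 → 7 → 9.
So the next two labels are 527 and 719.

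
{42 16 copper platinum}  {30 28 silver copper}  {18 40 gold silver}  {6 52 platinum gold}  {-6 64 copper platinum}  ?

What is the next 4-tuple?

{-18 76 silver copper}

First value: −12 each step, so 42, 30, 18, 6, -6 → -18.
Second value: together with the first value always sums to 58, so 16, 28, 40, 52, 64 → 76.
First metal goes copper, silver, gold, platinum, copper → silver (repeats copper → silver → gold → platinum).
Second metal: repeats platinum → copper → silver → gold; platinum, copper, silver, gold, platinum → copper.
So the next 4-tuple is {-18 76 silver copper}.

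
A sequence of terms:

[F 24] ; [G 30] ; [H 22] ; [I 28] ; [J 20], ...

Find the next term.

[K 26]

Letter goes F, G, H, I, J → K (letters move forward 1 place in the alphabet).
Second component: alternating steps +6, −8, +6, −8, …; 24, 30, 22, 28, 20 → 26.
Putting it together: [K 26].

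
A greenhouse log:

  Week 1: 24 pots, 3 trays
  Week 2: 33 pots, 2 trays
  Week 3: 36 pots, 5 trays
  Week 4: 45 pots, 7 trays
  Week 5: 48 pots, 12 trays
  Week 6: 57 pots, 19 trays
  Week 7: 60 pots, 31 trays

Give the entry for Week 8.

Pots: alternating steps +9, +3, +9, +3, …, so 24, 33, 36, 45, 48, 57, 60 → 69.
Trays goes 3, 2, 5, 7, 12, 19, 31 → 50 (each term is the sum of the two before it).
So the next line is 69 pots, 50 trays.

69 pots, 50 trays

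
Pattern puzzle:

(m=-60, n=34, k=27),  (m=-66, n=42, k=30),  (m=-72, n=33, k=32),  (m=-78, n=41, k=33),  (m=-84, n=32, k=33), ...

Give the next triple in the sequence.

(m=-90, n=40, k=32)

M: -60, -66, -72, -78, -84 → -90 (−6 each step).
N goes 34, 42, 33, 41, 32 → 40 (alternating steps +8, −9, +8, −9, …).
For the k, differences are 3, 2, 1, … (decreasing by 1 each time): 27, 30, 32, 33, 33 → 32.
Combining the parts gives (m=-90, n=40, k=32).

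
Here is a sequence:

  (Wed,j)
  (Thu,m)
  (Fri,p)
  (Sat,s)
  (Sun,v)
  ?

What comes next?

(Mon,y)

Day: runs through the weekdays Mon→Sun; Wed, Thu, Fri, Sat, Sun → Mon.
Letter: j, m, p, s, v → y (letters move forward 3 places in the alphabet).
Combining the parts gives (Mon,y).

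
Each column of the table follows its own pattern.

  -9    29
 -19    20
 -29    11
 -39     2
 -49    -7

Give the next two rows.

First component goes -9, -19, -29, -39, -49 → -59 → -69 (−10 each step).
Second component: −9 each step; 29, 20, 11, 2, -7 → -16 → -25.
So the next two rows are -59  -16 and -69  -25.

-59  -16; -69  -25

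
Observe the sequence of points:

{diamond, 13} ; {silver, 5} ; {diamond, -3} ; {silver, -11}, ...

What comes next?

Rank — alternates diamond ↔ silver: diamond, silver, diamond, silver → diamond.
Second part — −8 each step: 13, 5, -3, -11 → -19.
Putting it together: {diamond, -19}.

{diamond, -19}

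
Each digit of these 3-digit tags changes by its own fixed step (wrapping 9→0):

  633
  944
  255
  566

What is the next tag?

First digit — +3 each step, mod 10: 6, 9, 2, 5 → 8.
Second digit goes 3, 4, 5, 6 → 7 (+1 each step, mod 10).
Third digit: +1 each step, mod 10; 3, 4, 5, 6 → 7.
So the next tag is 877.

877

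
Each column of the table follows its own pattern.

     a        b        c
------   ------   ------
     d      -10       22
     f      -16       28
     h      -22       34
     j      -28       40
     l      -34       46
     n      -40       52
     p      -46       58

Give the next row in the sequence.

r  -52  64

Column a: letters move forward 2 places in the alphabet; d, f, h, j, l, n, p → r.
For the column b, −6 each step: -10, -16, -22, -28, -34, -40, -46 → -52.
Column c: together with the column b always sums to 12, so 22, 28, 34, 40, 46, 52, 58 → 64.
Putting it together: r  -52  64.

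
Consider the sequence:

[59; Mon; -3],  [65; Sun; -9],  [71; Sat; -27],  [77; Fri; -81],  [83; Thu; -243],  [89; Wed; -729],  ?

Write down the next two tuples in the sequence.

[95; Tue; -2187], [101; Mon; -6561]

First part goes 59, 65, 71, 77, 83, 89 → 95 → 101 (+6 each step).
Day: runs backward through the weekdays Mon→Sun; Mon, Sun, Sat, Fri, Thu, Wed → Tue → Mon.
For the third part, ×3 each step: -3, -9, -27, -81, -243, -729 → -2187 → -6561.
Putting the parts together: [95; Tue; -2187] and then [101; Mon; -6561].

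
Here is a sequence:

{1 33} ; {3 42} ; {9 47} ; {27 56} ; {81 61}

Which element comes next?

First coordinate — ×3 each step: 1, 3, 9, 27, 81 → 243.
For the second coordinate, alternating steps +9, +5, +9, +5, …: 33, 42, 47, 56, 61 → 70.
Combining the parts gives {243 70}.

{243 70}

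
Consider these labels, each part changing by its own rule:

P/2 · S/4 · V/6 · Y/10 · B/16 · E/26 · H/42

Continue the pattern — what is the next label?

K/68

Letter — letters move forward 3 places in the alphabet, wrapping Z→A: P, S, V, Y, B, E, H → K.
Second component: 2, 4, 6, 10, 16, 26, 42 → 68 (each term is the sum of the two before it).
Combining the parts gives K/68.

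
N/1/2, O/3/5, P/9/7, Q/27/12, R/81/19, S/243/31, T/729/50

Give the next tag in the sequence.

U/2187/81

For the letter, letters move forward 1 place in the alphabet: N, O, P, Q, R, S, T → U.
For the second component, ×3 each step: 1, 3, 9, 27, 81, 243, 729 → 2187.
Third component — each term is the sum of the two before it: 2, 5, 7, 12, 19, 31, 50 → 81.
So the next tag is U/2187/81.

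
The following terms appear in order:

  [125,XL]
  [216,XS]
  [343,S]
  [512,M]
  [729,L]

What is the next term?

[1000,XL]

First value — perfect cubes: 5³, 6³, 7³, …: 125, 216, 343, 512, 729 → 1000.
Size — runs through clothing sizes XS→XL: XL, XS, S, M, L → XL.
Combining the parts gives [1000,XL].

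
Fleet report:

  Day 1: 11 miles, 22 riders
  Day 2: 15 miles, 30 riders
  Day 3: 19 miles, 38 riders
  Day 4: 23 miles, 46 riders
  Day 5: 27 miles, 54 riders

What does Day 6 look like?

Miles: +4 each step; 11, 15, 19, 23, 27 → 31.
Riders — always 2 × the miles: 22, 30, 38, 46, 54 → 62.
Putting it together: 31 miles, 62 riders.

31 miles, 62 riders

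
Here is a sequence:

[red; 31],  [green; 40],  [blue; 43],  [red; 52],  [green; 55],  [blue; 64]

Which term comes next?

Colour: repeats red → green → blue; red, green, blue, red, green, blue → red.
For the second part, alternating steps +9, +3, +9, +3, …: 31, 40, 43, 52, 55, 64 → 67.
Combining the parts gives [red; 67].

[red; 67]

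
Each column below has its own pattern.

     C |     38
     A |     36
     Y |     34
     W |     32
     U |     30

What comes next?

S  28

For the letter, letters move back 2 places in the alphabet, wrapping A→Z: C, A, Y, W, U → S.
For the second component, −2 each step: 38, 36, 34, 32, 30 → 28.
Combining the parts gives S  28.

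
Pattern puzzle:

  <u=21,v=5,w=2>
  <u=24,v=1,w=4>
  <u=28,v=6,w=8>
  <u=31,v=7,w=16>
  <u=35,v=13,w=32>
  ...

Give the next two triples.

For the u, alternating steps +3, +4, +3, +4, …: 21, 24, 28, 31, 35 → 38 → 42.
V: 5, 1, 6, 7, 13 → 20 → 33 (each term is the sum of the two before it).
For the w, ×2 each step: 2, 4, 8, 16, 32 → 64 → 128.
So the next two triples are <u=38,v=20,w=64> and <u=42,v=33,w=128>.

<u=38,v=20,w=64>, <u=42,v=33,w=128>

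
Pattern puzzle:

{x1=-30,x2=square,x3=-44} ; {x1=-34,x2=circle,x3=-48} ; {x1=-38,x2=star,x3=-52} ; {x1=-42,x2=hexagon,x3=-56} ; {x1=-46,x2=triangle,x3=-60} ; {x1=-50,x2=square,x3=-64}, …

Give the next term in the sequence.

{x1=-54,x2=circle,x3=-68}

X1: −4 each step; -30, -34, -38, -42, -46, -50 → -54.
X2: repeats square → circle → star → hexagon → triangle; square, circle, star, hexagon, triangle, square → circle.
X3 — −4 each step: -44, -48, -52, -56, -60, -64 → -68.
Putting it together: {x1=-54,x2=circle,x3=-68}.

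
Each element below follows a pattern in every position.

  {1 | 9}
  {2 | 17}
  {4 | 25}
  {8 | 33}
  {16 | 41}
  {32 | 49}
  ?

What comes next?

First part: ×2 each step; 1, 2, 4, 8, 16, 32 → 64.
Second part: +8 each step; 9, 17, 25, 33, 41, 49 → 57.
Putting it together: {64 | 57}.

{64 | 57}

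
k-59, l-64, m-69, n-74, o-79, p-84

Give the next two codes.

q-89, r-94

Letter: k, l, m, n, o, p → q → r (letters move forward 1 place in the alphabet).
Second component goes 59, 64, 69, 74, 79, 84 → 89 → 94 (+5 each step).
Putting the parts together: q-89 and then r-94.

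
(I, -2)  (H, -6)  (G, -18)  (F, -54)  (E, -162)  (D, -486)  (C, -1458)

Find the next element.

Letter — letters move back 1 place in the alphabet: I, H, G, F, E, D, C → B.
Second part goes -2, -6, -18, -54, -162, -486, -1458 → -4374 (×3 each step).
Combining the parts gives (B, -4374).

(B, -4374)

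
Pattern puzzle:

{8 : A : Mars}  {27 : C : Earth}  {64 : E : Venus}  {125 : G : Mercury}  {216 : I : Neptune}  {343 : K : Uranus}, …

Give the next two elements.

First part: perfect cubes: 2³, 3³, 4³, …; 8, 27, 64, 125, 216, 343 → 512 → 729.
Letter: A, C, E, G, I, K → M → O (letters move forward 2 places in the alphabet).
Planet: runs backward through the planets Mercury→Neptune, so Mars, Earth, Venus, Mercury, Neptune, Uranus → Saturn → Jupiter.
Putting the parts together: {512 : M : Saturn} and then {729 : O : Jupiter}.

{512 : M : Saturn}, {729 : O : Jupiter}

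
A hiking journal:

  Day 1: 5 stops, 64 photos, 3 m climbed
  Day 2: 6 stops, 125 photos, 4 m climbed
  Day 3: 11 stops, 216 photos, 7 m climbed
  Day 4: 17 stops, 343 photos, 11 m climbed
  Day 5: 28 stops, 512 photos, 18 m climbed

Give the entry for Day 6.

For the stops, each term is the sum of the two before it: 5, 6, 11, 17, 28 → 45.
Photos — perfect cubes: 4³, 5³, 6³, …: 64, 125, 216, 343, 512 → 729.
M climbed goes 3, 4, 7, 11, 18 → 29 (each term is the sum of the two before it).
Combining the parts gives 45 stops, 729 photos, 29 m climbed.

45 stops, 729 photos, 29 m climbed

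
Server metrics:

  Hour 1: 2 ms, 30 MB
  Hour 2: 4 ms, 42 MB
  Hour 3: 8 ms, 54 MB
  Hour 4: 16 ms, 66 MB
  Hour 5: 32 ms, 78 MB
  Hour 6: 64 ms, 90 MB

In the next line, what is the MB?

102

MB — +12 each step: 30, 42, 54, 66, 78, 90 → 102.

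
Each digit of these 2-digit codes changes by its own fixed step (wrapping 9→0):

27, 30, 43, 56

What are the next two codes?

For the first digit, +1 each step, mod 10: 2, 3, 4, 5 → 6 → 7.
For the second digit, +3 each step, mod 10: 7, 0, 3, 6 → 9 → 2.
Putting the parts together: 69 and then 72.

69 then 72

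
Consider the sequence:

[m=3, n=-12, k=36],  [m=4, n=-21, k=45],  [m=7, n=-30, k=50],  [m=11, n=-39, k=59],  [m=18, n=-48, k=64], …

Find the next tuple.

[m=29, n=-57, k=73]

For the m, each term is the sum of the two before it: 3, 4, 7, 11, 18 → 29.
N: -12, -21, -30, -39, -48 → -57 (−9 each step).
K — alternating steps +9, +5, +9, +5, …: 36, 45, 50, 59, 64 → 73.
Combining the parts gives [m=29, n=-57, k=73].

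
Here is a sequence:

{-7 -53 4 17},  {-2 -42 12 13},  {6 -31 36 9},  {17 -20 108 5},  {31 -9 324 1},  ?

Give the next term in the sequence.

First slot: differences are 5, 8, 11, … (increasing by 3 each time), so -7, -2, 6, 17, 31 → 48.
Second slot: +11 each step; -53, -42, -31, -20, -9 → 2.
Third slot: ×3 each step, so 4, 12, 36, 108, 324 → 972.
For the fourth slot, −4 each step: 17, 13, 9, 5, 1 → -3.
So the next term is {48 2 972 -3}.

{48 2 972 -3}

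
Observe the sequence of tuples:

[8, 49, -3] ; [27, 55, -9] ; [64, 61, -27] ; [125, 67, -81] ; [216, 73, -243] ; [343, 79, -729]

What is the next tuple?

First slot — perfect cubes: 2³, 3³, 4³, …: 8, 27, 64, 125, 216, 343 → 512.
Second slot goes 49, 55, 61, 67, 73, 79 → 85 (+6 each step).
Third slot: -3, -9, -27, -81, -243, -729 → -2187 (×3 each step).
Combining the parts gives [512, 85, -2187].

[512, 85, -2187]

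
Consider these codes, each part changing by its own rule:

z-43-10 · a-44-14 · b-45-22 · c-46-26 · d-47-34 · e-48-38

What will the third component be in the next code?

Third component — alternating steps +4, +8, +4, +8, …: 10, 14, 22, 26, 34, 38 → 46.

46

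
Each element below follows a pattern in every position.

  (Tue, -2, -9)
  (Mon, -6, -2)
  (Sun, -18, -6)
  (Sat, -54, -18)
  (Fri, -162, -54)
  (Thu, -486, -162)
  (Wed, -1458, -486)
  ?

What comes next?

For the day, runs backward through the weekdays Mon→Sun: Tue, Mon, Sun, Sat, Fri, Thu, Wed → Tue.
Second value: -2, -6, -18, -54, -162, -486, -1458 → -4374 (×3 each step).
Third value: -9, -2, -6, -18, -54, -162, -486 → -1458 (always the previous value of the second value).
Combining the parts gives (Tue, -4374, -1458).

(Tue, -4374, -1458)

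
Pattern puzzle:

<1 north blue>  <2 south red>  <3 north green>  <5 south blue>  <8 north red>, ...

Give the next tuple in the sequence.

<13 south green>

First value: 1, 2, 3, 5, 8 → 13 (each term is the sum of the two before it).
For the direction, alternates north ↔ south: north, south, north, south, north → south.
Colour: repeats blue → red → green, so blue, red, green, blue, red → green.
Combining the parts gives <13 south green>.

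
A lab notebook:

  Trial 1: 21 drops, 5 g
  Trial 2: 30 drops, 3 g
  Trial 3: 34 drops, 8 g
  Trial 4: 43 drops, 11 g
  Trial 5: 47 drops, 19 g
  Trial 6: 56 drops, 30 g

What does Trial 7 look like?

For the drops, alternating steps +9, +4, +9, +4, …: 21, 30, 34, 43, 47, 56 → 60.
G: each term is the sum of the two before it; 5, 3, 8, 11, 19, 30 → 49.
So the next row is 60 drops, 49 g.

60 drops, 49 g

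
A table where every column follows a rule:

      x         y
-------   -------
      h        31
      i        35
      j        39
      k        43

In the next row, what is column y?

47

Column x: letters move forward 1 place in the alphabet; h, i, j, k → l.
Column y: +4 each step; 31, 35, 39, 43 → 47.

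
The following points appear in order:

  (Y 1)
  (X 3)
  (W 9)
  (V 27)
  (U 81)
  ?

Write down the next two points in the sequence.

Letter goes Y, X, W, V, U → T → S (letters move back 1 place in the alphabet).
Second entry: 1, 3, 9, 27, 81 → 243 → 729 (×3 each step).
So the next two points are (T 243) and (S 729).

(T 243), (S 729)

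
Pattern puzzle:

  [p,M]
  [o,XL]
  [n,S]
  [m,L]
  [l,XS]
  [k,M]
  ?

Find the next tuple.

Letter: letters move back 1 place in the alphabet; p, o, n, m, l, k → j.
Size — repeats M → XL → S → L → XS: M, XL, S, L, XS, M → XL.
Combining the parts gives [j,XL].

[j,XL]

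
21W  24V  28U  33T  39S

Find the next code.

First component: 21, 24, 28, 33, 39 → 46 (differences are 3, 4, 5, … (increasing by 1 each time)).
Letter: letters move back 1 place in the alphabet, so W, V, U, T, S → R.
Putting it together: 46R.

46R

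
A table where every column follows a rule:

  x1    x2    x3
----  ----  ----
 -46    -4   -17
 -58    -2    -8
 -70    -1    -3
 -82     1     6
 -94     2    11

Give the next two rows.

-106  4  20; -118  5  25

For the column x1, −12 each step: -46, -58, -70, -82, -94 → -106 → -118.
Column x2: alternating steps +2, +1, +2, +1, …; -4, -2, -1, 1, 2 → 4 → 5.
Column x3: -17, -8, -3, 6, 11 → 20 → 25 (alternating steps +9, +5, +9, +5, …).
Putting the parts together: -106  4  20 and then -118  5  25.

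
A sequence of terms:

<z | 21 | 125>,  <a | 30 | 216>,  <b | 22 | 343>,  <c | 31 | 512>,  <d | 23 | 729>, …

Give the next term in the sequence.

Letter goes z, a, b, c, d → e (letters move forward 1 place in the alphabet, wrapping Z→A).
Second entry: alternating steps +9, −8, +9, −8, …; 21, 30, 22, 31, 23 → 32.
Third entry: perfect cubes: 5³, 6³, 7³, …; 125, 216, 343, 512, 729 → 1000.
Combining the parts gives <e | 32 | 1000>.

<e | 32 | 1000>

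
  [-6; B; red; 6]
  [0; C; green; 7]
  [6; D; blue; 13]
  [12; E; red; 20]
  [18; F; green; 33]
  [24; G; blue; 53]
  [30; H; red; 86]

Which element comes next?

First entry: +6 each step, so -6, 0, 6, 12, 18, 24, 30 → 36.
Letter: letters move forward 1 place in the alphabet, so B, C, D, E, F, G, H → I.
Colour: red, green, blue, red, green, blue, red → green (repeats red → green → blue).
Fourth entry: 6, 7, 13, 20, 33, 53, 86 → 139 (each term is the sum of the two before it).
So the next element is [36; I; green; 139].

[36; I; green; 139]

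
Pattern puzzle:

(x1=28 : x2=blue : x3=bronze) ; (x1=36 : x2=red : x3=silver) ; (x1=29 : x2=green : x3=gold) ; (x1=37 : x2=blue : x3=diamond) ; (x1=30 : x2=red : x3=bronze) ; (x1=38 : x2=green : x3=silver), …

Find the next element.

(x1=31 : x2=blue : x3=gold)

For the x1, alternating steps +8, −7, +8, −7, …: 28, 36, 29, 37, 30, 38 → 31.
X2: repeats blue → red → green; blue, red, green, blue, red, green → blue.
X3 — repeats bronze → silver → gold → diamond: bronze, silver, gold, diamond, bronze, silver → gold.
Combining the parts gives (x1=31 : x2=blue : x3=gold).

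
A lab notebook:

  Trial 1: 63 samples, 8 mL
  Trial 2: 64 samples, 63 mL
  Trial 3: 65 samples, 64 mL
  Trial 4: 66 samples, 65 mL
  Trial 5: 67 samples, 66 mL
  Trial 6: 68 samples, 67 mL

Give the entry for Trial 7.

Samples: +1 each step, so 63, 64, 65, 66, 67, 68 → 69.
ML: always the previous value of the samples; 8, 63, 64, 65, 66, 67 → 68.
So the next line is 69 samples, 68 mL.

69 samples, 68 mL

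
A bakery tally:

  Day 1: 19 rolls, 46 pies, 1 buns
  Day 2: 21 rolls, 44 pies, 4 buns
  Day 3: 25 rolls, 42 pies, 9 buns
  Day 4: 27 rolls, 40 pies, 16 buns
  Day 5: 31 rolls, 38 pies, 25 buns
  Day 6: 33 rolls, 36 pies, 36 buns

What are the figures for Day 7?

For the rolls, alternating steps +2, +4, +2, +4, …: 19, 21, 25, 27, 31, 33 → 37.
Pies: 46, 44, 42, 40, 38, 36 → 34 (−2 each step).
Buns: 1, 4, 9, 16, 25, 36 → 49 (perfect squares: 1², 2², 3², …).
Combining the parts gives 37 rolls, 34 pies, 49 buns.

37 rolls, 34 pies, 49 buns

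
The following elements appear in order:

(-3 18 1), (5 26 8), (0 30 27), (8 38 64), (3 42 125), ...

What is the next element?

For the first value, alternating steps +8, −5, +8, −5, …: -3, 5, 0, 8, 3 → 11.
Second value: alternating steps +8, +4, +8, +4, …, so 18, 26, 30, 38, 42 → 50.
Third value goes 1, 8, 27, 64, 125 → 216 (perfect cubes: 1³, 2³, 3³, …).
Putting it together: (11 50 216).

(11 50 216)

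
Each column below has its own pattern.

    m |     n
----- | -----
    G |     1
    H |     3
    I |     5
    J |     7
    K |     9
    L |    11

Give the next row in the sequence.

Column m — letters move forward 1 place in the alphabet: G, H, I, J, K, L → M.
Column n — +2 each step: 1, 3, 5, 7, 9, 11 → 13.
So the next row is M  13.

M  13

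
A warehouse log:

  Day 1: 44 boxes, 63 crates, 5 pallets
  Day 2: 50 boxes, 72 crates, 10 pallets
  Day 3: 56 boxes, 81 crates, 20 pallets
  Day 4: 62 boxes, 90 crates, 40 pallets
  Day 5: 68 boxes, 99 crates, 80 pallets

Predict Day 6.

Boxes goes 44, 50, 56, 62, 68 → 74 (+6 each step).
Crates goes 63, 72, 81, 90, 99 → 108 (+9 each step).
Pallets goes 5, 10, 20, 40, 80 → 160 (×2 each step).
So the next line is 74 boxes, 108 crates, 160 pallets.

74 boxes, 108 crates, 160 pallets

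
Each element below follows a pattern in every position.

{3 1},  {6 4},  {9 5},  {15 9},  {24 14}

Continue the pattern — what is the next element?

{39 23}

For the first component, each term is the sum of the two before it: 3, 6, 9, 15, 24 → 39.
Second component — each term is the sum of the two before it: 1, 4, 5, 9, 14 → 23.
Combining the parts gives {39 23}.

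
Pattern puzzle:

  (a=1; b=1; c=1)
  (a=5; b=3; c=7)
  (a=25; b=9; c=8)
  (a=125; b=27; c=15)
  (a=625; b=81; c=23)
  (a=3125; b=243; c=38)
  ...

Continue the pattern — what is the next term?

A: ×5 each step, so 1, 5, 25, 125, 625, 3125 → 15625.
For the b, ×3 each step: 1, 3, 9, 27, 81, 243 → 729.
C: each term is the sum of the two before it; 1, 7, 8, 15, 23, 38 → 61.
So the next term is (a=15625; b=729; c=61).

(a=15625; b=729; c=61)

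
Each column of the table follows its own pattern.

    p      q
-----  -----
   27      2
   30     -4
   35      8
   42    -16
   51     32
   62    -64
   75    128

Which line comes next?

90  -256

Column p goes 27, 30, 35, 42, 51, 62, 75 → 90 (differences are 3, 5, 7, … (increasing by 2 each time)).
Column q: ×(-2) each step; 2, -4, 8, -16, 32, -64, 128 → -256.
Putting it together: 90  -256.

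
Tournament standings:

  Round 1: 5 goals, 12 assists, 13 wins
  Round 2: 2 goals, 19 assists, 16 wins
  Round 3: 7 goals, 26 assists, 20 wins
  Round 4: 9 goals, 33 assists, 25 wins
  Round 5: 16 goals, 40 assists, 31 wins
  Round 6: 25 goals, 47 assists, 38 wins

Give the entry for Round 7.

41 goals, 54 assists, 46 wins

Goals: each term is the sum of the two before it, so 5, 2, 7, 9, 16, 25 → 41.
For the assists, +7 each step: 12, 19, 26, 33, 40, 47 → 54.
Wins goes 13, 16, 20, 25, 31, 38 → 46 (differences are 3, 4, 5, … (increasing by 1 each time)).
So the next record is 41 goals, 54 assists, 46 wins.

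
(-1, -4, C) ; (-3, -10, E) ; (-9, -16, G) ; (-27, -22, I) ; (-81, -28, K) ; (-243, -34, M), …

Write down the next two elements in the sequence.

(-729, -40, O), (-2187, -46, Q)

First value: -1, -3, -9, -27, -81, -243 → -729 → -2187 (×3 each step).
Second value: −6 each step, so -4, -10, -16, -22, -28, -34 → -40 → -46.
For the letter, letters move forward 2 places in the alphabet: C, E, G, I, K, M → O → Q.
Putting the parts together: (-729, -40, O) and then (-2187, -46, Q).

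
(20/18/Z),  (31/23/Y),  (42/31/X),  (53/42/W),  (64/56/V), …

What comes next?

(75/73/U)

First value: +11 each step, so 20, 31, 42, 53, 64 → 75.
For the second value, differences are 5, 8, 11, … (increasing by 3 each time): 18, 23, 31, 42, 56 → 73.
Letter: letters move back 1 place in the alphabet; Z, Y, X, W, V → U.
Combining the parts gives (75/73/U).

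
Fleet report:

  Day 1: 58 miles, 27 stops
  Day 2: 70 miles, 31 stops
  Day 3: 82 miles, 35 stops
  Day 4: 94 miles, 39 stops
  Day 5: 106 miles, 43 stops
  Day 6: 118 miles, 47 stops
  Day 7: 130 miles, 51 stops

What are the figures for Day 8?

Miles: +12 each step; 58, 70, 82, 94, 106, 118, 130 → 142.
Stops — +4 each step: 27, 31, 35, 39, 43, 47, 51 → 55.
So the next row is 142 miles, 55 stops.

142 miles, 55 stops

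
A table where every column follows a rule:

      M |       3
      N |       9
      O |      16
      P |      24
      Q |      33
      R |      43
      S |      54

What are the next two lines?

Letter: M, N, O, P, Q, R, S → T → U (letters move forward 1 place in the alphabet).
Second component — differences are 6, 7, 8, … (increasing by 1 each time): 3, 9, 16, 24, 33, 43, 54 → 66 → 79.
So the next two lines are T  66 and U  79.

T  66; U  79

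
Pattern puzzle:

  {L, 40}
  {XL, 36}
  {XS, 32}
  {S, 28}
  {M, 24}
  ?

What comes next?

Size — runs through clothing sizes XS→XL: L, XL, XS, S, M → L.
Second coordinate: −4 each step; 40, 36, 32, 28, 24 → 20.
So the next tuple is {L, 20}.

{L, 20}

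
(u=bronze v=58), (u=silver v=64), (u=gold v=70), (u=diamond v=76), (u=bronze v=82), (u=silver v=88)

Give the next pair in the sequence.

(u=gold v=94)

U goes bronze, silver, gold, diamond, bronze, silver → gold (repeats bronze → silver → gold → diamond).
V goes 58, 64, 70, 76, 82, 88 → 94 (+6 each step).
Putting it together: (u=gold v=94).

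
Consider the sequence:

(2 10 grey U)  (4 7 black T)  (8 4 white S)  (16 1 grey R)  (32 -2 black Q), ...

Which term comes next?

(64 -5 white P)

First component: ×2 each step, so 2, 4, 8, 16, 32 → 64.
Second component goes 10, 7, 4, 1, -2 → -5 (−3 each step).
Shade: grey, black, white, grey, black → white (repeats grey → black → white).
Letter: letters move back 1 place in the alphabet; U, T, S, R, Q → P.
So the next term is (64 -5 white P).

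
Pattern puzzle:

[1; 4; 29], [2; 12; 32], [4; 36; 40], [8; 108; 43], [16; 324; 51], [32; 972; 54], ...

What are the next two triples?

First coordinate goes 1, 2, 4, 8, 16, 32 → 64 → 128 (×2 each step).
Second coordinate: ×3 each step; 4, 12, 36, 108, 324, 972 → 2916 → 8748.
Third coordinate: alternating steps +3, +8, +3, +8, …, so 29, 32, 40, 43, 51, 54 → 62 → 65.
Putting the parts together: [64; 2916; 62] and then [128; 8748; 65].

[64; 2916; 62], [128; 8748; 65]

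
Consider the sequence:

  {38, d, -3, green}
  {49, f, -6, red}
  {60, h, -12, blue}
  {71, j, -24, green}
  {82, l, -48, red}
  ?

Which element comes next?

For the first part, +11 each step: 38, 49, 60, 71, 82 → 93.
Letter: d, f, h, j, l → n (letters move forward 2 places in the alphabet).
Third part: ×2 each step, so -3, -6, -12, -24, -48 → -96.
Colour goes green, red, blue, green, red → blue (repeats green → red → blue).
Combining the parts gives {93, n, -96, blue}.

{93, n, -96, blue}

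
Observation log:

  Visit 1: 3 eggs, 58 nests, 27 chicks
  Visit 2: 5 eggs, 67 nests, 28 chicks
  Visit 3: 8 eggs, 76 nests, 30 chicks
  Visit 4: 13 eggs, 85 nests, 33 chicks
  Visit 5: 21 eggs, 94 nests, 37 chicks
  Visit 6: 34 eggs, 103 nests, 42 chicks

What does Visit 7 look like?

Eggs: 3, 5, 8, 13, 21, 34 → 55 (each term is the sum of the two before it).
Nests — +9 each step: 58, 67, 76, 85, 94, 103 → 112.
Chicks: 27, 28, 30, 33, 37, 42 → 48 (differences are 1, 2, 3, … (increasing by 1 each time)).
Putting it together: 55 eggs, 112 nests, 48 chicks.

55 eggs, 112 nests, 48 chicks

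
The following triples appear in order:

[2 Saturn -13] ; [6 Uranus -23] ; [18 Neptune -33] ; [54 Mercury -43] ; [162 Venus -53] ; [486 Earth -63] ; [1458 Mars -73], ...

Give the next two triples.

[4374 Jupiter -83], [13122 Saturn -93]

First entry: 2, 6, 18, 54, 162, 486, 1458 → 4374 → 13122 (×3 each step).
Planet: Saturn, Uranus, Neptune, Mercury, Venus, Earth, Mars → Jupiter → Saturn (runs through the planets Mercury→Neptune).
For the third entry, −10 each step: -13, -23, -33, -43, -53, -63, -73 → -83 → -93.
So the next two triples are [4374 Jupiter -83] and [13122 Saturn -93].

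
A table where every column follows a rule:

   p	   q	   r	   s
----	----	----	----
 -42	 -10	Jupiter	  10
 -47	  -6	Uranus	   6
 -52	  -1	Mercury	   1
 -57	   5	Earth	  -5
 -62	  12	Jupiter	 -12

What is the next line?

-67  20  Uranus  -20

Column p — −5 each step: -42, -47, -52, -57, -62 → -67.
Column q: differences are 4, 5, 6, … (increasing by 1 each time), so -10, -6, -1, 5, 12 → 20.
Column r: repeats Jupiter → Uranus → Mercury → Earth, so Jupiter, Uranus, Mercury, Earth, Jupiter → Uranus.
Column s: always the negative of the column q, so 10, 6, 1, -5, -12 → -20.
Putting it together: -67  20  Uranus  -20.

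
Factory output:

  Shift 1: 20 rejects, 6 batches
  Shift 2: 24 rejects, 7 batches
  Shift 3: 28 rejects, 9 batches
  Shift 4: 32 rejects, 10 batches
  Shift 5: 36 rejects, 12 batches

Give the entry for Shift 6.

Rejects: 20, 24, 28, 32, 36 → 40 (+4 each step).
Batches — alternating steps +1, +2, +1, +2, …: 6, 7, 9, 10, 12 → 13.
Putting it together: 40 rejects, 13 batches.

40 rejects, 13 batches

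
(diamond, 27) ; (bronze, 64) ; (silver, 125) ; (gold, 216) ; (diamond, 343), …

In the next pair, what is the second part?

Second part goes 27, 64, 125, 216, 343 → 512 (perfect cubes: 3³, 4³, 5³, …).

512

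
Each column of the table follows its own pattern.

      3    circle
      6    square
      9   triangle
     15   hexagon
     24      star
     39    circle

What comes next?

First component goes 3, 6, 9, 15, 24, 39 → 63 (each term is the sum of the two before it).
Shape: circle, square, triangle, hexagon, star, circle → square (repeats circle → square → triangle → hexagon → star).
So the next line is 63  square.

63  square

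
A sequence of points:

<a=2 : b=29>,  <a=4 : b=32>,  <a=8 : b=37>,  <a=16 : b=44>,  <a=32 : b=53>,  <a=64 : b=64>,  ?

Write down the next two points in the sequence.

<a=128 : b=77>, <a=256 : b=92>

A — ×2 each step: 2, 4, 8, 16, 32, 64 → 128 → 256.
B: differences are 3, 5, 7, … (increasing by 2 each time), so 29, 32, 37, 44, 53, 64 → 77 → 92.
Putting the parts together: <a=128 : b=77> and then <a=256 : b=92>.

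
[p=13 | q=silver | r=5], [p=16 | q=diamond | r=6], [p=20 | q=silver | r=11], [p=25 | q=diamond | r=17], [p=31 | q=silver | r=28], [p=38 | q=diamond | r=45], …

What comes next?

[p=46 | q=silver | r=73]

P: differences are 3, 4, 5, … (increasing by 1 each time); 13, 16, 20, 25, 31, 38 → 46.
Q goes silver, diamond, silver, diamond, silver, diamond → silver (alternates silver ↔ diamond).
R goes 5, 6, 11, 17, 28, 45 → 73 (each term is the sum of the two before it).
So the next triple is [p=46 | q=silver | r=73].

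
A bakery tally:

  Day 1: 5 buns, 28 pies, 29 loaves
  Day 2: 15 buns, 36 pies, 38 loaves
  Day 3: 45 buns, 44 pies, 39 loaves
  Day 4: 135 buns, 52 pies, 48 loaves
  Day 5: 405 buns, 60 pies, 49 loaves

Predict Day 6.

1215 buns, 68 pies, 58 loaves

For the buns, ×3 each step: 5, 15, 45, 135, 405 → 1215.
Pies — +8 each step: 28, 36, 44, 52, 60 → 68.
Loaves: alternating steps +9, +1, +9, +1, …; 29, 38, 39, 48, 49 → 58.
Combining the parts gives 1215 buns, 68 pies, 58 loaves.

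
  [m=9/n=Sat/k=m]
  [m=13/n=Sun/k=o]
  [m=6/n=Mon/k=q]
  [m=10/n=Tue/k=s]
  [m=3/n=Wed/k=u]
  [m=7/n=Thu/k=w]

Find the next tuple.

M: alternating steps +4, −7, +4, −7, …; 9, 13, 6, 10, 3, 7 → 0.
N goes Sat, Sun, Mon, Tue, Wed, Thu → Fri (runs through the weekdays Mon→Sun).
K: letters move forward 2 places in the alphabet; m, o, q, s, u, w → y.
Putting it together: [m=0/n=Fri/k=y].

[m=0/n=Fri/k=y]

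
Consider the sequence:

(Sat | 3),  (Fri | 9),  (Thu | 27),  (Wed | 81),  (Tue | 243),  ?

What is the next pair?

For the day, runs backward through the weekdays Mon→Sun: Sat, Fri, Thu, Wed, Tue → Mon.
Second entry goes 3, 9, 27, 81, 243 → 729 (×3 each step).
So the next pair is (Mon | 729).

(Mon | 729)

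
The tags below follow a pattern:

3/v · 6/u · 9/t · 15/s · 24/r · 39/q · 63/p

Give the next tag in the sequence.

First component — each term is the sum of the two before it: 3, 6, 9, 15, 24, 39, 63 → 102.
Letter: letters move back 1 place in the alphabet; v, u, t, s, r, q, p → o.
So the next tag is 102/o.

102/o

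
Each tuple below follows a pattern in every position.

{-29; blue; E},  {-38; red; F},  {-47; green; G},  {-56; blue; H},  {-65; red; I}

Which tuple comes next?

{-74; green; J}

First component goes -29, -38, -47, -56, -65 → -74 (−9 each step).
Colour — repeats blue → red → green: blue, red, green, blue, red → green.
Letter goes E, F, G, H, I → J (letters move forward 1 place in the alphabet).
So the next tuple is {-74; green; J}.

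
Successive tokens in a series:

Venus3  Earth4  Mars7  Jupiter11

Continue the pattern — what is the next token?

Planet: runs through the planets Mercury→Neptune, so Venus, Earth, Mars, Jupiter → Saturn.
Second component: each term is the sum of the two before it, so 3, 4, 7, 11 → 18.
Putting it together: Saturn18.

Saturn18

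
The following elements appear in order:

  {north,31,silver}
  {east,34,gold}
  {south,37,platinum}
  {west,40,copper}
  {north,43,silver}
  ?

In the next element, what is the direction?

east

Direction: repeats north → east → south → west, so north, east, south, west, north → east.
Second component: 31, 34, 37, 40, 43 → 46 (+3 each step).
Metal goes silver, gold, platinum, copper, silver → gold (repeats silver → gold → platinum → copper).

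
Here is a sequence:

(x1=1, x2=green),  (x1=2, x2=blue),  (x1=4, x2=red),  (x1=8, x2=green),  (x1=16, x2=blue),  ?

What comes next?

(x1=32, x2=red)

X1 — ×2 each step: 1, 2, 4, 8, 16 → 32.
X2: repeats green → blue → red, so green, blue, red, green, blue → red.
Putting it together: (x1=32, x2=red).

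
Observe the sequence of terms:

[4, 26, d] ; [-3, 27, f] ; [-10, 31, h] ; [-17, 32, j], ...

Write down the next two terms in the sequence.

[-24, 36, l], [-31, 37, n]

First slot goes 4, -3, -10, -17 → -24 → -31 (−7 each step).
Second slot — alternating steps +1, +4, +1, +4, …: 26, 27, 31, 32 → 36 → 37.
Letter: letters move forward 2 places in the alphabet; d, f, h, j → l → n.
Putting the parts together: [-24, 36, l] and then [-31, 37, n].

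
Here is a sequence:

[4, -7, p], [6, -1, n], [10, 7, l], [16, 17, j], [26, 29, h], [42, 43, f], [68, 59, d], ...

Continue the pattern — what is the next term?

First part: each term is the sum of the two before it; 4, 6, 10, 16, 26, 42, 68 → 110.
Second part — differences are 6, 8, 10, … (increasing by 2 each time): -7, -1, 7, 17, 29, 43, 59 → 77.
For the letter, letters move back 2 places in the alphabet: p, n, l, j, h, f, d → b.
Putting it together: [110, 77, b].

[110, 77, b]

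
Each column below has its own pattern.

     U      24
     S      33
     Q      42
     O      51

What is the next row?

Letter goes U, S, Q, O → M (letters move back 2 places in the alphabet).
Second component: +9 each step; 24, 33, 42, 51 → 60.
So the next row is M  60.

M  60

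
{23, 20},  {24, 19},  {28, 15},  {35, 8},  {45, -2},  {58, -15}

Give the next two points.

First component: 23, 24, 28, 35, 45, 58 → 74 → 93 (differences are 1, 4, 7, … (increasing by 3 each time)).
Second component: 20, 19, 15, 8, -2, -15 → -31 → -50 (together with the first component always sums to 43).
Putting the parts together: {74, -31} and then {93, -50}.

{74, -31}, {93, -50}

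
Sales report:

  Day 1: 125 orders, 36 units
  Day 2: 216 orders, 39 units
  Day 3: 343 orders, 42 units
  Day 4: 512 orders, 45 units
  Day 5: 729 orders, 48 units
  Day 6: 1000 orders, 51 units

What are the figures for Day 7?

1331 orders, 54 units

Orders — perfect cubes: 5³, 6³, 7³, …: 125, 216, 343, 512, 729, 1000 → 1331.
Units: +3 each step, so 36, 39, 42, 45, 48, 51 → 54.
Combining the parts gives 1331 orders, 54 units.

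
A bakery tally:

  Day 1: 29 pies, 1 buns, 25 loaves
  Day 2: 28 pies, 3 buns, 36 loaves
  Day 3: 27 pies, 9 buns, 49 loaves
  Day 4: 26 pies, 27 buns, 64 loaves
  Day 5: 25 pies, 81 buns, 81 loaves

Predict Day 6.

Pies: −1 each step; 29, 28, 27, 26, 25 → 24.
Buns: ×3 each step; 1, 3, 9, 27, 81 → 243.
For the loaves, perfect squares: 5², 6², 7², …: 25, 36, 49, 64, 81 → 100.
So the next row is 24 pies, 243 buns, 100 loaves.

24 pies, 243 buns, 100 loaves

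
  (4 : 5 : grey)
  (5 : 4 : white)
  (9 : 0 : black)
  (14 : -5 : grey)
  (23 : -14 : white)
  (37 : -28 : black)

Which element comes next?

For the first part, each term is the sum of the two before it: 4, 5, 9, 14, 23, 37 → 60.
For the second part, together with the first part always sums to 9: 5, 4, 0, -5, -14, -28 → -51.
Shade: grey, white, black, grey, white, black → grey (repeats grey → white → black).
So the next element is (60 : -51 : grey).

(60 : -51 : grey)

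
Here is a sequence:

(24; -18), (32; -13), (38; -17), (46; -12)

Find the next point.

(52; -16)

First coordinate — alternating steps +8, +6, +8, +6, …: 24, 32, 38, 46 → 52.
Second coordinate goes -18, -13, -17, -12 → -16 (alternating steps +5, −4, +5, −4, …).
Putting it together: (52; -16).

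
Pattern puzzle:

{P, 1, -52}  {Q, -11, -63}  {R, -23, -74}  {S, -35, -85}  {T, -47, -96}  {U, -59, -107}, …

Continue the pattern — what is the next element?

{V, -71, -118}

Letter: P, Q, R, S, T, U → V (letters move forward 1 place in the alphabet).
Second entry goes 1, -11, -23, -35, -47, -59 → -71 (−12 each step).
Third entry: −11 each step; -52, -63, -74, -85, -96, -107 → -118.
So the next element is {V, -71, -118}.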